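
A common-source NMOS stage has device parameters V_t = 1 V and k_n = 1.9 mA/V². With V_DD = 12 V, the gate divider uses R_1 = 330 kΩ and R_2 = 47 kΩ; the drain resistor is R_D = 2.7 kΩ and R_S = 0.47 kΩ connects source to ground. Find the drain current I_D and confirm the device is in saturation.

I_D ≈ 0.17 mA

V_G = V_DD·R_2/(R_1+R_2) = 12×47/377 = 1.5 V.
Assume saturation: I_D = (k_n/2)(V_GS − V_t)² with V_GS = V_G − I_D·R_S = 1.5 − 0.47·I_D.
Substituting gives 0.21·I_D² − 1.44·I_D + 0.234 = 0, with roots I_D = 0.166 or 6.71 mA.
The root I_D = 6.71 mA gives V_GS = -1.66 V ≤ V_t, so take I_D = 0.166 mA.
Then V_GS = 1.42 V and V_DS = V_DD − I_D(R_D+R_S) = 12 − 0.166×3.17 = 11.5 V.
Saturation requires V_DS ≥ V_GS − V_t = 0.418 V; 11.5 ≥ 0.418 ✓.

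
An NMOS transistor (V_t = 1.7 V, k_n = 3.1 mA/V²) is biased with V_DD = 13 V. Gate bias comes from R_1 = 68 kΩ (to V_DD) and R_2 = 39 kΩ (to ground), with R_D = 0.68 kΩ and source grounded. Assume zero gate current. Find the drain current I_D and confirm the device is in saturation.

I_D ≈ 14 mA

V_G = V_DD·R_2/(R_1+R_2) = 13×39/107 = 4.74 V. With the source grounded, V_GS = V_G = 4.74 V.
Assume saturation: I_D = (k_n/2)(V_GS − V_t)² = (3.1/2)×(4.74 − 1.7)² = 1.55×3.04² = 14.3 mA.
V_DS = V_DD − I_D·R_D = 13 − 14.3×0.68 = 3.27 V.
Saturation requires V_DS ≥ V_GS − V_t = 3.04 V; 3.27 ≥ 3.04 ✓.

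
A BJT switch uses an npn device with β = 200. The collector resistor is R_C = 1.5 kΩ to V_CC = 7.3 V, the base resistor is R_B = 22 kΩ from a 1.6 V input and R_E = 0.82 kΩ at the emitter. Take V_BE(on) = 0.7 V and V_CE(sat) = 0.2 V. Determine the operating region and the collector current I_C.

active; I_C ≈ 0.96 mA

Assume active. Base-emitter loop: I_B = (V_BB − V_BE)/(R_B + (β+1)R_E) = (1.6 − 0.7)/(22 + 201×0.82) = 0.00482 mA.
I_C = β·I_B = 200×0.00482 = 0.963 mA.
V_CE = V_CC − I_C·R_C − I_E·R_E = 7.3 − 0.963×1.5 − 0.968×0.82 = 5.06 V > V_CE(sat), so the active-region assumption holds.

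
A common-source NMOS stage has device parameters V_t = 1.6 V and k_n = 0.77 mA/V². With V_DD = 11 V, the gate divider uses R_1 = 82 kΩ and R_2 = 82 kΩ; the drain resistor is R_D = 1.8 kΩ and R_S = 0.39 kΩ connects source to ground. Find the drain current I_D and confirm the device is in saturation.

V_G = V_DD·R_2/(R_1+R_2) = 11×82/164 = 5.5 V.
Assume saturation: I_D = (k_n/2)(V_GS − V_t)² with V_GS = V_G − I_D·R_S = 5.5 − 0.39·I_D.
Substituting gives 0.0586·I_D² − 2.17·I_D + 5.86 = 0, with roots I_D = 2.93 or 34.1 mA.
The root I_D = 34.1 mA gives V_GS = -7.82 V ≤ V_t, so take I_D = 2.93 mA.
Then V_GS = 4.36 V and V_DS = V_DD − I_D(R_D+R_S) = 11 − 2.93×2.19 = 4.59 V.
Saturation requires V_DS ≥ V_GS − V_t = 2.76 V; 4.59 ≥ 2.76 ✓.

I_D ≈ 2.9 mA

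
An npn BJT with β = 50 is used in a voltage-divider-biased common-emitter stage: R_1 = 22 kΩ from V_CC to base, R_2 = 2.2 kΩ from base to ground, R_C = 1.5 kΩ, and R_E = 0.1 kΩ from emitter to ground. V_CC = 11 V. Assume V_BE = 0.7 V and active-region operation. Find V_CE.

V_CE ≈ 7.6 V

Thevenize the base divider: V_Th = V_CC·R_2/(R_1+R_2) = 11×2.2/24.2 = 1 V, R_Th = R_1‖R_2 = 2 kΩ.
Base-emitter loop: V_Th = I_B·R_Th + V_BE + (β+1)I_B·R_E, so I_B = (1 − 0.7) / (2 + 51×0.1) = 0.0423 mA.
I_C = β·I_B = 50×0.0423 = 2.11 mA, and I_E = (β+1)I_B = 2.15 mA.
V_CE = V_CC − I_C·R_C − I_E·R_E = 11 − 2.11×1.5 − 2.15×0.1 = 7.62 V.
V_CE = 7.62 V > 0.2 V confirms active-region operation.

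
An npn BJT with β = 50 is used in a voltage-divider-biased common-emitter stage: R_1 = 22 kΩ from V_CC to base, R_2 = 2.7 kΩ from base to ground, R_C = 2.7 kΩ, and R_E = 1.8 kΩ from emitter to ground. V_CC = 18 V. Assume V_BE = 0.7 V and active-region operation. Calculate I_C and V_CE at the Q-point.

Thevenize the base divider: V_Th = V_CC·R_2/(R_1+R_2) = 18×2.7/24.7 = 1.97 V, R_Th = R_1‖R_2 = 2.4 kΩ.
Base-emitter loop: V_Th = I_B·R_Th + V_BE + (β+1)I_B·R_E, so I_B = (1.97 − 0.7) / (2.4 + 51×1.8) = 0.0135 mA.
I_C = β·I_B = 50×0.0135 = 0.673 mA, and I_E = (β+1)I_B = 0.686 mA.
V_CE = V_CC − I_C·R_C − I_E·R_E = 18 − 0.673×2.7 − 0.686×1.8 = 14.9 V.
V_CE = 14.9 V > 0.2 V confirms active-region operation.

I_C ≈ 0.67 mA, V_CE ≈ 15 V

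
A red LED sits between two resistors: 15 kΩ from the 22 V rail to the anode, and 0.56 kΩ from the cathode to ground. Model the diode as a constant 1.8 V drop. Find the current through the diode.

The two resistors are in series with the diode, so KVL gives 22 = I·15 + 1.8 + I·0.56.
I = (22 − 1.8) / (15 + 0.56) kΩ = 20.2 / 15.6 = 1.3 mA.

I ≈ 1.3 mA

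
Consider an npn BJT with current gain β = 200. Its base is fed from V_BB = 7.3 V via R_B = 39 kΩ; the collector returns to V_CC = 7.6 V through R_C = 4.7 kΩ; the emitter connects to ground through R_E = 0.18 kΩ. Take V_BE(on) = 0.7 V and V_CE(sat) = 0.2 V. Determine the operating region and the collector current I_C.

saturation; I_C ≈ 1.5 mA

Assume active: I_B = (7.3 − 0.7)/(39 + 201×0.18) = 0.0878 mA, I_C = β·I_B = 17.6 mA.
Then V_CE = 7.6 − 17.6×4.7 − 17.6×0.18 = -78.1 V < 0.2 V — the active assumption fails.
Re-solve with V_CE = 0.2 V. KCL at the emitter: V_E/R_E = (V_BB−0.7−V_E)/R_B + (V_CC−0.2−V_E)/R_C, giving V_E = 0.301 V.
I_C = (V_CC − 0.2 − V_E)/R_C = (7.4 − 0.301)/4.7 = 1.51 mA.
Check: I_B = (6.6 − 0.301)/39 = 0.162 mA, and β·I_B = 32.3 mA > I_C, confirming saturation.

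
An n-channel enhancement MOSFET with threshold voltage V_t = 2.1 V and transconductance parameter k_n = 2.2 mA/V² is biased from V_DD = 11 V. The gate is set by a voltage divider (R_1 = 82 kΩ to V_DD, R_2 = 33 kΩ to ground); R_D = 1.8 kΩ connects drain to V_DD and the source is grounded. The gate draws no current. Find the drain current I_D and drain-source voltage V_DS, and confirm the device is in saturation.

I_D ≈ 1.2 mA, V_DS ≈ 8.8 V

V_G = V_DD·R_2/(R_1+R_2) = 11×33/115 = 3.16 V. With the source grounded, V_GS = V_G = 3.16 V.
Assume saturation: I_D = (k_n/2)(V_GS − V_t)² = (2.2/2)×(3.16 − 2.1)² = 1.1×1.06² = 1.23 mA.
V_DS = V_DD − I_D·R_D = 11 − 1.23×1.8 = 8.79 V.
Saturation requires V_DS ≥ V_GS − V_t = 1.06 V; 8.79 ≥ 1.06 ✓.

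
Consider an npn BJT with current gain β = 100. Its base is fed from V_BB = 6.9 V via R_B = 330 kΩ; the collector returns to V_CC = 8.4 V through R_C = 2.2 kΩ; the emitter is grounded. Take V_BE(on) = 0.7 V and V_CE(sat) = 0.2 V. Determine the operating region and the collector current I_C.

active; I_C ≈ 1.9 mA

Assume active. Base-emitter loop: I_B = (V_BB − V_BE)/R_B = (6.9 − 0.7)/330 = 0.0188 mA.
I_C = β·I_B = 100×0.0188 = 1.88 mA.
V_CE = V_CC − I_C·R_C = 8.4 − 1.88×2.2 = 4.27 V > V_CE(sat), so the active-region assumption holds.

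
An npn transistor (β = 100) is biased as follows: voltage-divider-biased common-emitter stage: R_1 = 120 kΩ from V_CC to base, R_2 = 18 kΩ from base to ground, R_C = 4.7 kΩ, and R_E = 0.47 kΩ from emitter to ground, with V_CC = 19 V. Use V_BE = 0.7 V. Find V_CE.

V_CE ≈ 4.4 V

Thevenize the base divider: V_Th = V_CC·R_2/(R_1+R_2) = 19×18/138 = 2.48 V, R_Th = R_1‖R_2 = 15.7 kΩ.
Base-emitter loop: V_Th = I_B·R_Th + V_BE + (β+1)I_B·R_E, so I_B = (2.48 − 0.7) / (15.7 + 101×0.47) = 0.0282 mA.
I_C = β·I_B = 100×0.0282 = 2.82 mA, and I_E = (β+1)I_B = 2.85 mA.
V_CE = V_CC − I_C·R_C − I_E·R_E = 19 − 2.82×4.7 − 2.85×0.47 = 4.42 V.
V_CE = 4.42 V > 0.2 V confirms active-region operation.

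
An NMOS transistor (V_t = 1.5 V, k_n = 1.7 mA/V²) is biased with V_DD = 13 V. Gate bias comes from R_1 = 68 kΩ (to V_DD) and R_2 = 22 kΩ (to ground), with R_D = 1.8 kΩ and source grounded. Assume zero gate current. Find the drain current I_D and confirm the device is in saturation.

I_D ≈ 2.4 mA

V_G = V_DD·R_2/(R_1+R_2) = 13×22/90 = 3.18 V. With the source grounded, V_GS = V_G = 3.18 V.
Assume saturation: I_D = (k_n/2)(V_GS − V_t)² = (1.7/2)×(3.18 − 1.5)² = 0.85×1.68² = 2.39 mA.
V_DS = V_DD − I_D·R_D = 13 − 2.39×1.8 = 8.69 V.
Saturation requires V_DS ≥ V_GS − V_t = 1.68 V; 8.69 ≥ 1.68 ✓.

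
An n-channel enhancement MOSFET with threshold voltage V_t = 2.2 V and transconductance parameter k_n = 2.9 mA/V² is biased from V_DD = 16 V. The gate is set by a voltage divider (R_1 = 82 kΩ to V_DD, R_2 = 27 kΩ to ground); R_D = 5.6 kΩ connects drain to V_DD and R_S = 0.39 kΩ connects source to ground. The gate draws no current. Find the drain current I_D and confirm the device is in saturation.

I_D ≈ 1.7 mA

V_G = V_DD·R_2/(R_1+R_2) = 16×27/109 = 3.96 V.
Assume saturation: I_D = (k_n/2)(V_GS − V_t)² with V_GS = V_G − I_D·R_S = 3.96 − 0.39·I_D.
Substituting gives 0.221·I_D² − 2.99·I_D + 4.51 = 0, with roots I_D = 1.72 or 11.9 mA.
The root I_D = 11.9 mA gives V_GS = -0.659 V ≤ V_t, so take I_D = 1.72 mA.
Then V_GS = 3.29 V and V_DS = V_DD − I_D(R_D+R_S) = 16 − 1.72×5.99 = 5.67 V.
Saturation requires V_DS ≥ V_GS − V_t = 1.09 V; 5.67 ≥ 1.09 ✓.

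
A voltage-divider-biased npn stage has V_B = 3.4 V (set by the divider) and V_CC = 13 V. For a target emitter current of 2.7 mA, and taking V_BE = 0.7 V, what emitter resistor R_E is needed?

R_E ≈ 1 kΩ

V_E = V_B − V_BE = 3.4 − 0.7 = 2.7 V.
R_E = V_E / I_E = 2.7 / 2.7 = 1 kΩ.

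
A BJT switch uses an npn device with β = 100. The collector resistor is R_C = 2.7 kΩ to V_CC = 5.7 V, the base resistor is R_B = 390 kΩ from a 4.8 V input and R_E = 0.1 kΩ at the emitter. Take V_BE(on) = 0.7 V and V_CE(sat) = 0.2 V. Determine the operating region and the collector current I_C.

Assume active. Base-emitter loop: I_B = (V_BB − V_BE)/(R_B + (β+1)R_E) = (4.8 − 0.7)/(390 + 101×0.1) = 0.0102 mA.
I_C = β·I_B = 100×0.0102 = 1.02 mA.
V_CE = V_CC − I_C·R_C − I_E·R_E = 5.7 − 1.02×2.7 − 1.03×0.1 = 2.83 V > V_CE(sat), so the active-region assumption holds.

active; I_C ≈ 1 mA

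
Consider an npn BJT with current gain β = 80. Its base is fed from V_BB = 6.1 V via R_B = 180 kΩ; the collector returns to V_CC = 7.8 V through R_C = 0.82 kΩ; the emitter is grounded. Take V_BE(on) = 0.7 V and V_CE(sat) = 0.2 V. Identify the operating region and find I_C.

Assume active. Base-emitter loop: I_B = (V_BB − V_BE)/R_B = (6.1 − 0.7)/180 = 0.03 mA.
I_C = β·I_B = 80×0.03 = 2.4 mA.
V_CE = V_CC − I_C·R_C = 7.8 − 2.4×0.82 = 5.83 V > V_CE(sat), so the active-region assumption holds.

active; I_C ≈ 2.4 mA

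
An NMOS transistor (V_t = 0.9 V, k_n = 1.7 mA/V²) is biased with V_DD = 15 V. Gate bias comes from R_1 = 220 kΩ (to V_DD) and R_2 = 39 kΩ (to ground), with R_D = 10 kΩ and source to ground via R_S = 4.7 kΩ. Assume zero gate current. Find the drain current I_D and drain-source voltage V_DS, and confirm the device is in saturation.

V_G = V_DD·R_2/(R_1+R_2) = 15×39/259 = 2.26 V.
Assume saturation: I_D = (k_n/2)(V_GS − V_t)² with V_GS = V_G − I_D·R_S = 2.26 − 4.7·I_D.
Substituting gives 18.8·I_D² − 11.9·I_D + 1.57 = 0, with roots I_D = 0.189 or 0.443 mA.
The root I_D = 0.443 mA gives V_GS = 0.178 V ≤ V_t, so take I_D = 0.189 mA.
Then V_GS = 1.37 V and V_DS = V_DD − I_D(R_D+R_S) = 15 − 0.189×14.7 = 12.2 V.
Saturation requires V_DS ≥ V_GS − V_t = 0.471 V; 12.2 ≥ 0.471 ✓.

I_D ≈ 0.19 mA, V_DS ≈ 12 V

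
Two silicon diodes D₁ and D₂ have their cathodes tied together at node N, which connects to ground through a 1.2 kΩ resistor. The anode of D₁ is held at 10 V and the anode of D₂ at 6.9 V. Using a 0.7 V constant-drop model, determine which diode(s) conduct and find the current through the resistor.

Only D₁ conducts; I_R ≈ 7.8 mA

Assume both conduct. Then node N would need to be at both 10−0.7 = 9.3 V and 6.9−0.7 = 6.2 V, which is impossible.
Assume only D₁ conducts: V_N = 10 − 0.7 = 9.3 V, so I_R = 9.3/1.2 = 7.75 mA.
Check D₂: its anode-to-cathode voltage is 6.9 − 9.3 = -2.4 V < 0.7 V, so it is off. The assumption is consistent.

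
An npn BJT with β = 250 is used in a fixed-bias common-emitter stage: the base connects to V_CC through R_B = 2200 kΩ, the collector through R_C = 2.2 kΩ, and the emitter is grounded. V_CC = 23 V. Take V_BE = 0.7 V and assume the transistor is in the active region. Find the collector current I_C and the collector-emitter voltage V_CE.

I_C ≈ 2.5 mA, V_CE ≈ 17 V

Base loop: V_CC = I_B·R_B + V_BE, so I_B = (23 − 0.7)/2200 kΩ = 0.0101 mA.
In the active region I_C = β·I_B = 250 × 0.0101 = 2.53 mA.
Collector loop: V_CE = V_CC − I_C·R_C = 23 − 2.53×2.2 = 17.4 V.
Since V_CE = 17.4 V > V_CE(sat) ≈ 0.2 V, the transistor is in the active region as assumed.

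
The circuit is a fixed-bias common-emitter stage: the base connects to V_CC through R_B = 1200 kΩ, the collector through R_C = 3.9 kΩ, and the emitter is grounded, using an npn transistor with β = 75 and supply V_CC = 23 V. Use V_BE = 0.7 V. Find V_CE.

Base loop: V_CC = I_B·R_B + V_BE, so I_B = (23 − 0.7)/1200 kΩ = 0.0186 mA.
In the active region I_C = β·I_B = 75 × 0.0186 = 1.39 mA.
Collector loop: V_CE = V_CC − I_C·R_C = 23 − 1.39×3.9 = 17.6 V.
Since V_CE = 17.6 V > V_CE(sat) ≈ 0.2 V, the transistor is in the active region as assumed.

V_CE ≈ 18 V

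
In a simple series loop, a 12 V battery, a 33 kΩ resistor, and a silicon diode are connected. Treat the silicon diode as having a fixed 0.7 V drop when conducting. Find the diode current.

KVL around the loop: 12 = V_D + I·R = 0.7 + I × 33 kΩ.
So I = (12 − 0.7) / 33 kΩ = 11.3 / 33 = 0.342 mA.

I ≈ 0.34 mA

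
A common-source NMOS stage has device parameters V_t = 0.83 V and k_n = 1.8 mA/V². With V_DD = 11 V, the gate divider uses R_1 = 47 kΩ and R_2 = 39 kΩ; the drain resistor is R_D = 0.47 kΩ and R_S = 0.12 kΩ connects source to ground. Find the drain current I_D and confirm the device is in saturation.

V_G = V_DD·R_2/(R_1+R_2) = 11×39/86 = 4.99 V.
Assume saturation: I_D = (k_n/2)(V_GS − V_t)² with V_GS = V_G − I_D·R_S = 4.99 − 0.12·I_D.
Substituting gives 0.013·I_D² − 1.9·I_D + 15.6 = 0, with roots I_D = 8.72 or 138 mA.
The root I_D = 138 mA gives V_GS = -11.5 V ≤ V_t, so take I_D = 8.72 mA.
Then V_GS = 3.94 V and V_DS = V_DD − I_D(R_D+R_S) = 11 − 8.72×0.59 = 5.86 V.
Saturation requires V_DS ≥ V_GS − V_t = 3.11 V; 5.86 ≥ 3.11 ✓.

I_D ≈ 8.7 mA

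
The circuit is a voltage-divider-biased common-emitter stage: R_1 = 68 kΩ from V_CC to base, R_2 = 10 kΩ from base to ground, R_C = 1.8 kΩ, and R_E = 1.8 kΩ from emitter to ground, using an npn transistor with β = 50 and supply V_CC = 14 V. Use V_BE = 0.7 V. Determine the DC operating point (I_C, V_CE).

Thevenize the base divider: V_Th = V_CC·R_2/(R_1+R_2) = 14×10/78 = 1.79 V, R_Th = R_1‖R_2 = 8.72 kΩ.
Base-emitter loop: V_Th = I_B·R_Th + V_BE + (β+1)I_B·R_E, so I_B = (1.79 − 0.7) / (8.72 + 51×1.8) = 0.0109 mA.
I_C = β·I_B = 50×0.0109 = 0.545 mA, and I_E = (β+1)I_B = 0.556 mA.
V_CE = V_CC − I_C·R_C − I_E·R_E = 14 − 0.545×1.8 − 0.556×1.8 = 12 V.
V_CE = 12 V > 0.2 V confirms active-region operation.

I_C ≈ 0.54 mA, V_CE ≈ 12 V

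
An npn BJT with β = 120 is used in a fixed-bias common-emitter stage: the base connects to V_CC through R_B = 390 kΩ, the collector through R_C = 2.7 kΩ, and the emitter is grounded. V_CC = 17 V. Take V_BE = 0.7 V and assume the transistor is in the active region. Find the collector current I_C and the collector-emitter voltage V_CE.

I_C ≈ 5 mA, V_CE ≈ 3.5 V

Base loop: V_CC = I_B·R_B + V_BE, so I_B = (17 − 0.7)/390 kΩ = 0.0418 mA.
In the active region I_C = β·I_B = 120 × 0.0418 = 5.02 mA.
Collector loop: V_CE = V_CC − I_C·R_C = 17 − 5.02×2.7 = 3.46 V.
Since V_CE = 3.46 V > V_CE(sat) ≈ 0.2 V, the transistor is in the active region as assumed.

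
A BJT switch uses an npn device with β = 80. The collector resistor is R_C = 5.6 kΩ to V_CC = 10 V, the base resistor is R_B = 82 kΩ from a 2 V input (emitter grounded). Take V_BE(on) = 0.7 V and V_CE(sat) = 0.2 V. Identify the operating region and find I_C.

Assume active. Base-emitter loop: I_B = (V_BB − V_BE)/R_B = (2 − 0.7)/82 = 0.0159 mA.
I_C = β·I_B = 80×0.0159 = 1.27 mA.
V_CE = V_CC − I_C·R_C = 10 − 1.27×5.6 = 2.9 V > V_CE(sat), so the active-region assumption holds.

active; I_C ≈ 1.3 mA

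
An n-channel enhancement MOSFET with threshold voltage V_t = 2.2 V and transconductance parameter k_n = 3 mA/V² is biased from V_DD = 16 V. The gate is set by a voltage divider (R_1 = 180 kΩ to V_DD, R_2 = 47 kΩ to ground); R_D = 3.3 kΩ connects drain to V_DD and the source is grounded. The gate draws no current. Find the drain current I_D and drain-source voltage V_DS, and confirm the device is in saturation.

I_D ≈ 1.9 mA, V_DS ≈ 9.9 V

V_G = V_DD·R_2/(R_1+R_2) = 16×47/227 = 3.31 V. With the source grounded, V_GS = V_G = 3.31 V.
Assume saturation: I_D = (k_n/2)(V_GS − V_t)² = (3/2)×(3.31 − 2.2)² = 1.5×1.11² = 1.86 mA.
V_DS = V_DD − I_D·R_D = 16 − 1.86×3.3 = 9.87 V.
Saturation requires V_DS ≥ V_GS − V_t = 1.11 V; 9.87 ≥ 1.11 ✓.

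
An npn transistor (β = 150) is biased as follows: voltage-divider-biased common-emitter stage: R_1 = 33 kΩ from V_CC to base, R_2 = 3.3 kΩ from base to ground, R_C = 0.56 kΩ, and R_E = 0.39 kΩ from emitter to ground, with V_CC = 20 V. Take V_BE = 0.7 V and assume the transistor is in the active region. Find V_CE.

V_CE ≈ 17 V

Thevenize the base divider: V_Th = V_CC·R_2/(R_1+R_2) = 20×3.3/36.3 = 1.82 V, R_Th = R_1‖R_2 = 3 kΩ.
Base-emitter loop: V_Th = I_B·R_Th + V_BE + (β+1)I_B·R_E, so I_B = (1.82 − 0.7) / (3 + 151×0.39) = 0.0181 mA.
I_C = β·I_B = 150×0.0181 = 2.71 mA, and I_E = (β+1)I_B = 2.73 mA.
V_CE = V_CC − I_C·R_C − I_E·R_E = 20 − 2.71×0.56 − 2.73×0.39 = 17.4 V.
V_CE = 17.4 V > 0.2 V confirms active-region operation.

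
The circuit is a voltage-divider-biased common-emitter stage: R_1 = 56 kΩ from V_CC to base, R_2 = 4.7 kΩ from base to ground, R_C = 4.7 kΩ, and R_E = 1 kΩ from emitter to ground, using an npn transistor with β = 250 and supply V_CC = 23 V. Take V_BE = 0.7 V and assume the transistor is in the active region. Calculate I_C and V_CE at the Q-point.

Thevenize the base divider: V_Th = V_CC·R_2/(R_1+R_2) = 23×4.7/60.7 = 1.78 V, R_Th = R_1‖R_2 = 4.34 kΩ.
Base-emitter loop: V_Th = I_B·R_Th + V_BE + (β+1)I_B·R_E, so I_B = (1.78 − 0.7) / (4.34 + 251×1) = 0.00423 mA.
I_C = β·I_B = 250×0.00423 = 1.06 mA, and I_E = (β+1)I_B = 1.06 mA.
V_CE = V_CC − I_C·R_C − I_E·R_E = 23 − 1.06×4.7 − 1.06×1 = 17 V.
V_CE = 17 V > 0.2 V confirms active-region operation.

I_C ≈ 1.1 mA, V_CE ≈ 17 V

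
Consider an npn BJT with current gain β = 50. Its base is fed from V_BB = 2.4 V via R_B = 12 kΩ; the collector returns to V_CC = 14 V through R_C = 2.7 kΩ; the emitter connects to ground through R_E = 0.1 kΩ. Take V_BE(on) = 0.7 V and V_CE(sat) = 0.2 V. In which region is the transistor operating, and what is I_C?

saturation; I_C ≈ 4.9 mA

Assume active: I_B = (2.4 − 0.7)/(12 + 51×0.1) = 0.0994 mA, I_C = β·I_B = 4.97 mA.
Then V_CE = 14 − 4.97×2.7 − 5.07×0.1 = 0.0719 V < 0.2 V — the active assumption fails.
Re-solve with V_CE = 0.2 V. KCL at the emitter: V_E/R_E = (V_BB−0.7−V_E)/R_B + (V_CC−0.2−V_E)/R_C, giving V_E = 0.502 V.
I_C = (V_CC − 0.2 − V_E)/R_C = (13.8 − 0.502)/2.7 = 4.93 mA.
Check: I_B = (1.7 − 0.502)/12 = 0.0998 mA, and β·I_B = 4.99 mA > I_C, confirming saturation.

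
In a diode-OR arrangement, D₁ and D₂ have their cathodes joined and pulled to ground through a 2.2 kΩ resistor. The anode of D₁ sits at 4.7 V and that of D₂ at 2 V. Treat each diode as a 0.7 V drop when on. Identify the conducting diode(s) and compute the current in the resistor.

Assume both conduct. Then node N would need to be at both 4.7−0.7 = 4 V and 2−0.7 = 1.3 V, which is impossible.
Assume only D₁ conducts: V_N = 4.7 − 0.7 = 4 V, so I_R = 4/2.2 = 1.82 mA.
Check D₂: its anode-to-cathode voltage is 2 − 4 = -2 V < 0.7 V, so it is off. The assumption is consistent.

Only D₁ conducts; I_R ≈ 1.8 mA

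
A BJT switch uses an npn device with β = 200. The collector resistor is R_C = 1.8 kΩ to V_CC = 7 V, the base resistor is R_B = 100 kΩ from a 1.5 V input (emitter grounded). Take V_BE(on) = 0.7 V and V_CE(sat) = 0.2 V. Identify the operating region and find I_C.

active; I_C ≈ 1.6 mA

Assume active. Base-emitter loop: I_B = (V_BB − V_BE)/R_B = (1.5 − 0.7)/100 = 0.008 mA.
I_C = β·I_B = 200×0.008 = 1.6 mA.
V_CE = V_CC − I_C·R_C = 7 − 1.6×1.8 = 4.12 V > V_CE(sat), so the active-region assumption holds.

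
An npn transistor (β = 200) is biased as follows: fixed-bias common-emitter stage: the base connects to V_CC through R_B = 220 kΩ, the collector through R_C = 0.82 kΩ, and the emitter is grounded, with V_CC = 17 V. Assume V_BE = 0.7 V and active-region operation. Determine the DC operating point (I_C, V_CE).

I_C ≈ 15 mA, V_CE ≈ 4.8 V

Base loop: V_CC = I_B·R_B + V_BE, so I_B = (17 − 0.7)/220 kΩ = 0.0741 mA.
In the active region I_C = β·I_B = 200 × 0.0741 = 14.8 mA.
Collector loop: V_CE = V_CC − I_C·R_C = 17 − 14.8×0.82 = 4.85 V.
Since V_CE = 4.85 V > V_CE(sat) ≈ 0.2 V, the transistor is in the active region as assumed.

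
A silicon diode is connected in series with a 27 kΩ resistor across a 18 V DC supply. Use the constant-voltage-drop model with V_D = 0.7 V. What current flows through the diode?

I ≈ 0.64 mA

KVL around the loop: 18 = V_D + I·R = 0.7 + I × 27 kΩ.
So I = (18 − 0.7) / 27 kΩ = 17.3 / 27 = 0.641 mA.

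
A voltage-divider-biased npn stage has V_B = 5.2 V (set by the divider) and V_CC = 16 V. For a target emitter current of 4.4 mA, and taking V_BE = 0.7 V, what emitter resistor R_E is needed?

R_E ≈ 1 kΩ

V_E = V_B − V_BE = 5.2 − 0.7 = 4.5 V.
R_E = V_E / I_E = 4.5 / 4.4 = 1.02 kΩ.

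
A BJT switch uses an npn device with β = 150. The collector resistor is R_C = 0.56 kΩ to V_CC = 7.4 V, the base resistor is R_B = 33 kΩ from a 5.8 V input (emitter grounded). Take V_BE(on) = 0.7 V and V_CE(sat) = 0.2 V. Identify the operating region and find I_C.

saturation; I_C ≈ 13 mA

Assume active: I_B = (5.8 − 0.7)/33 = 0.155 mA, giving I_C = β·I_B = 23.2 mA.
But then V_CE = 7.4 − 23.2×0.56 = -5.58 V < V_CE(sat) = 0.2 V — impossible in the active region.
So the transistor is saturated. With V_CE = 0.2 V, I_C = (V_CC − 0.2)/R_C = 7.2/0.56 = 12.9 mA.
Check: β·I_B = 23.2 mA > I_C = 12.9 mA, confirming saturation.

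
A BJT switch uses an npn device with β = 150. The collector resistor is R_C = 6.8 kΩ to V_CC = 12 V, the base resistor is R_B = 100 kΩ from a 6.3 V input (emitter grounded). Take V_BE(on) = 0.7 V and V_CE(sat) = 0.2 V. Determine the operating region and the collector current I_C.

saturation; I_C ≈ 1.7 mA

Assume active: I_B = (6.3 − 0.7)/100 = 0.056 mA, giving I_C = β·I_B = 8.4 mA.
But then V_CE = 12 − 8.4×6.8 = -45.1 V < V_CE(sat) = 0.2 V — impossible in the active region.
So the transistor is saturated. With V_CE = 0.2 V, I_C = (V_CC − 0.2)/R_C = 11.8/6.8 = 1.74 mA.
Check: β·I_B = 8.4 mA > I_C = 1.74 mA, confirming saturation.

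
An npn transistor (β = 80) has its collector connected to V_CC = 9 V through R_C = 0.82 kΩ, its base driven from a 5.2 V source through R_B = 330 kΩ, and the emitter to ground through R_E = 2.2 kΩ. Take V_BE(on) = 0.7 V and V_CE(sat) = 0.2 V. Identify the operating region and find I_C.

Assume active. Base-emitter loop: I_B = (V_BB − V_BE)/(R_B + (β+1)R_E) = (5.2 − 0.7)/(330 + 81×2.2) = 0.00885 mA.
I_C = β·I_B = 80×0.00885 = 0.708 mA.
V_CE = V_CC − I_C·R_C − I_E·R_E = 9 − 0.708×0.82 − 0.717×2.2 = 6.84 V > V_CE(sat), so the active-region assumption holds.

active; I_C ≈ 0.71 mA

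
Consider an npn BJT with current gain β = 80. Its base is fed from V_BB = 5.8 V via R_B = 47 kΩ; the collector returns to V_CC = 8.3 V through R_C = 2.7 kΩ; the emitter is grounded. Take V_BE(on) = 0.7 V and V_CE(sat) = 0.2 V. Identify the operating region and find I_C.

saturation; I_C ≈ 3 mA

Assume active: I_B = (5.8 − 0.7)/47 = 0.109 mA, giving I_C = β·I_B = 8.68 mA.
But then V_CE = 8.3 − 8.68×2.7 = -15.1 V < V_CE(sat) = 0.2 V — impossible in the active region.
So the transistor is saturated. With V_CE = 0.2 V, I_C = (V_CC − 0.2)/R_C = 8.1/2.7 = 3 mA.
Check: β·I_B = 8.68 mA > I_C = 3 mA, confirming saturation.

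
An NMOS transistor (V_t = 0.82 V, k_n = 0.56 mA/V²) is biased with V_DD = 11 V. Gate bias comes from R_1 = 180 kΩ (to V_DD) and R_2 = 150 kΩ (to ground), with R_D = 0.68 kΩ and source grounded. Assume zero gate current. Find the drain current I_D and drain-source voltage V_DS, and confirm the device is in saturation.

V_G = V_DD·R_2/(R_1+R_2) = 11×150/330 = 5 V. With the source grounded, V_GS = V_G = 5 V.
Assume saturation: I_D = (k_n/2)(V_GS − V_t)² = (0.56/2)×(5 − 0.82)² = 0.28×4.18² = 4.89 mA.
V_DS = V_DD − I_D·R_D = 11 − 4.89×0.68 = 7.67 V.
Saturation requires V_DS ≥ V_GS − V_t = 4.18 V; 7.67 ≥ 4.18 ✓.

I_D ≈ 4.9 mA, V_DS ≈ 7.7 V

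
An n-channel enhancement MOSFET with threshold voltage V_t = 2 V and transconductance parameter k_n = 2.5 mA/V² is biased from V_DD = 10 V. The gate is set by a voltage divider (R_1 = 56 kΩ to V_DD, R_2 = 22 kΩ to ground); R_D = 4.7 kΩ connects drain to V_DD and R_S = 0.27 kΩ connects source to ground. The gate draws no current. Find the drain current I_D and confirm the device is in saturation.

V_G = V_DD·R_2/(R_1+R_2) = 10×22/78 = 2.82 V.
Assume saturation: I_D = (k_n/2)(V_GS − V_t)² with V_GS = V_G − I_D·R_S = 2.82 − 0.27·I_D.
Substituting gives 0.0911·I_D² − 1.55·I_D + 0.842 = 0, with roots I_D = 0.56 or 16.5 mA.
The root I_D = 16.5 mA gives V_GS = -1.63 V ≤ V_t, so take I_D = 0.56 mA.
Then V_GS = 2.67 V and V_DS = V_DD − I_D(R_D+R_S) = 10 − 0.56×4.97 = 7.22 V.
Saturation requires V_DS ≥ V_GS − V_t = 0.669 V; 7.22 ≥ 0.669 ✓.

I_D ≈ 0.56 mA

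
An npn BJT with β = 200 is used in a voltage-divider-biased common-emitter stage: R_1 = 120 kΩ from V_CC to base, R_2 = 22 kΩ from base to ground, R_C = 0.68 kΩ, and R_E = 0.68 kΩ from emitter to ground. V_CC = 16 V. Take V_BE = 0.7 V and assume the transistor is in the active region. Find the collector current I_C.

Thevenize the base divider: V_Th = V_CC·R_2/(R_1+R_2) = 16×22/142 = 2.48 V, R_Th = R_1‖R_2 = 18.6 kΩ.
Base-emitter loop: V_Th = I_B·R_Th + V_BE + (β+1)I_B·R_E, so I_B = (2.48 − 0.7) / (18.6 + 201×0.68) = 0.0115 mA.
I_C = β·I_B = 200×0.0115 = 2.29 mA, and I_E = (β+1)I_B = 2.3 mA.
V_CE = V_CC − I_C·R_C − I_E·R_E = 16 − 2.29×0.68 − 2.3×0.68 = 12.9 V.
V_CE = 12.9 V > 0.2 V confirms active-region operation.

I_C ≈ 2.3 mA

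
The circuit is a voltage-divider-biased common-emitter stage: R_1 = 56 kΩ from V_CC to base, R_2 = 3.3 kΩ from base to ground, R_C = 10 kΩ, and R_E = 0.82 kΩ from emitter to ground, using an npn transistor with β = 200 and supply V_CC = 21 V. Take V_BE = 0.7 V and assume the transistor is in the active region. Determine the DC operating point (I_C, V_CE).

I_C ≈ 0.56 mA, V_CE ≈ 15 V

Thevenize the base divider: V_Th = V_CC·R_2/(R_1+R_2) = 21×3.3/59.3 = 1.17 V, R_Th = R_1‖R_2 = 3.12 kΩ.
Base-emitter loop: V_Th = I_B·R_Th + V_BE + (β+1)I_B·R_E, so I_B = (1.17 − 0.7) / (3.12 + 201×0.82) = 0.00279 mA.
I_C = β·I_B = 200×0.00279 = 0.558 mA, and I_E = (β+1)I_B = 0.561 mA.
V_CE = V_CC − I_C·R_C − I_E·R_E = 21 − 0.558×10 − 0.561×0.82 = 15 V.
V_CE = 15 V > 0.2 V confirms active-region operation.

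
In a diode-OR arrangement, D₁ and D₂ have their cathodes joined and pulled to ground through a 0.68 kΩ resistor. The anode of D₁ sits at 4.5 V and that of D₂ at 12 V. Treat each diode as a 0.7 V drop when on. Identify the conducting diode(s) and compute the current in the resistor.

Assume both conduct. Then node N would need to be at both 4.5−0.7 = 3.8 V and 12−0.7 = 11.3 V, which is impossible.
Assume only D₂ conducts: V_N = 12 − 0.7 = 11.3 V, so I_R = 11.3/0.68 = 16.6 mA.
Check D₁: its anode-to-cathode voltage is 4.5 − 11.3 = -6.8 V < 0.7 V, so it is off. The assumption is consistent.

Only D₂ conducts; I_R ≈ 17 mA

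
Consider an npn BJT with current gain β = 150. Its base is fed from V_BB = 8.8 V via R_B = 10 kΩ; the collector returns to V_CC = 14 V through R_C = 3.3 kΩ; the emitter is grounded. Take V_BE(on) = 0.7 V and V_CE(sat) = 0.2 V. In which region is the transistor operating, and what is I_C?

saturation; I_C ≈ 4.2 mA

Assume active: I_B = (8.8 − 0.7)/10 = 0.81 mA, giving I_C = β·I_B = 122 mA.
But then V_CE = 14 − 122×3.3 = -387 V < V_CE(sat) = 0.2 V — impossible in the active region.
So the transistor is saturated. With V_CE = 0.2 V, I_C = (V_CC − 0.2)/R_C = 13.8/3.3 = 4.18 mA.
Check: β·I_B = 122 mA > I_C = 4.18 mA, confirming saturation.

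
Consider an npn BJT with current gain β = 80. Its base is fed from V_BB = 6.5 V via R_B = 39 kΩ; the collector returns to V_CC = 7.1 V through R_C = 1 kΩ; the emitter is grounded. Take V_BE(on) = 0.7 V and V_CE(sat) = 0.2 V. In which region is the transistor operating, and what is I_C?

Assume active: I_B = (6.5 − 0.7)/39 = 0.149 mA, giving I_C = β·I_B = 11.9 mA.
But then V_CE = 7.1 − 11.9×1 = -4.8 V < V_CE(sat) = 0.2 V — impossible in the active region.
So the transistor is saturated. With V_CE = 0.2 V, I_C = (V_CC − 0.2)/R_C = 6.9/1 = 6.9 mA.
Check: β·I_B = 11.9 mA > I_C = 6.9 mA, confirming saturation.

saturation; I_C ≈ 6.9 mA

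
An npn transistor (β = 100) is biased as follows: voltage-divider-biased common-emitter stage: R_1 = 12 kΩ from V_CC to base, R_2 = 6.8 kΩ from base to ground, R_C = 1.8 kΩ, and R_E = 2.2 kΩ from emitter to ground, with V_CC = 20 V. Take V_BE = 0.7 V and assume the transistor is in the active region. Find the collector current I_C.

Thevenize the base divider: V_Th = V_CC·R_2/(R_1+R_2) = 20×6.8/18.8 = 7.23 V, R_Th = R_1‖R_2 = 4.34 kΩ.
Base-emitter loop: V_Th = I_B·R_Th + V_BE + (β+1)I_B·R_E, so I_B = (7.23 − 0.7) / (4.34 + 101×2.2) = 0.0288 mA.
I_C = β·I_B = 100×0.0288 = 2.88 mA, and I_E = (β+1)I_B = 2.91 mA.
V_CE = V_CC − I_C·R_C − I_E·R_E = 20 − 2.88×1.8 − 2.91×2.2 = 8.4 V.
V_CE = 8.4 V > 0.2 V confirms active-region operation.

I_C ≈ 2.9 mA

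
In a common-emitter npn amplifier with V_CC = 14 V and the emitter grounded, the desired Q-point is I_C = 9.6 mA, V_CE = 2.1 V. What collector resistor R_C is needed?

Collector loop: V_CC = I_C·R_C + V_CE.
R_C = (V_CC − V_CE)/I_C = (14 − 2.1)/9.6 = 1.24 kΩ.

R_C ≈ 1.2 kΩ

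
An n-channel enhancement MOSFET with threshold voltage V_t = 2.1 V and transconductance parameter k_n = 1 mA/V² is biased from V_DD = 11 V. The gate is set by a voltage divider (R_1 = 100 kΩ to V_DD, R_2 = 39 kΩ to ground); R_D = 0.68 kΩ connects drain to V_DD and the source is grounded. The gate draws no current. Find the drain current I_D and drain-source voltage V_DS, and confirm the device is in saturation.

I_D ≈ 0.49 mA, V_DS ≈ 11 V

V_G = V_DD·R_2/(R_1+R_2) = 11×39/139 = 3.09 V. With the source grounded, V_GS = V_G = 3.09 V.
Assume saturation: I_D = (k_n/2)(V_GS − V_t)² = (1/2)×(3.09 − 2.1)² = 0.5×0.986² = 0.486 mA.
V_DS = V_DD − I_D·R_D = 11 − 0.486×0.68 = 10.7 V.
Saturation requires V_DS ≥ V_GS − V_t = 0.986 V; 10.7 ≥ 0.986 ✓.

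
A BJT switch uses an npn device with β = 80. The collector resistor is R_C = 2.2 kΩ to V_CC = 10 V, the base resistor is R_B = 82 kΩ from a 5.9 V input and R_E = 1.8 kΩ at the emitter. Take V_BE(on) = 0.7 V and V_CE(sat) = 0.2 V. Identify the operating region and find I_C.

Assume active. Base-emitter loop: I_B = (V_BB − V_BE)/(R_B + (β+1)R_E) = (5.9 − 0.7)/(82 + 81×1.8) = 0.0228 mA.
I_C = β·I_B = 80×0.0228 = 1.83 mA.
V_CE = V_CC − I_C·R_C − I_E·R_E = 10 − 1.83×2.2 − 1.85×1.8 = 2.65 V > V_CE(sat), so the active-region assumption holds.

active; I_C ≈ 1.8 mA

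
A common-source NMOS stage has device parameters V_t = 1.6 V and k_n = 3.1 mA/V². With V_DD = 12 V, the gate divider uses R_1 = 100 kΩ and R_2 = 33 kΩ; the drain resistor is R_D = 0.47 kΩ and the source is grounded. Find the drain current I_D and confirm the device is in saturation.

I_D ≈ 2.9 mA

V_G = V_DD·R_2/(R_1+R_2) = 12×33/133 = 2.98 V. With the source grounded, V_GS = V_G = 2.98 V.
Assume saturation: I_D = (k_n/2)(V_GS − V_t)² = (3.1/2)×(2.98 − 1.6)² = 1.55×1.38² = 2.94 mA.
V_DS = V_DD − I_D·R_D = 12 − 2.94×0.47 = 10.6 V.
Saturation requires V_DS ≥ V_GS − V_t = 1.38 V; 10.6 ≥ 1.38 ✓.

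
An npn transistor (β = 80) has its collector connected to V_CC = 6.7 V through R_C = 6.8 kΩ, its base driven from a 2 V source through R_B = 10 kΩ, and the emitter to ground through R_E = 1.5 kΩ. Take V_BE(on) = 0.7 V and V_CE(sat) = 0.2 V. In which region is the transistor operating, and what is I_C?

saturation; I_C ≈ 0.78 mA

Assume active: I_B = (2 − 0.7)/(10 + 81×1.5) = 0.00989 mA, I_C = β·I_B = 0.791 mA.
Then V_CE = 6.7 − 0.791×6.8 − 0.801×1.5 = 0.121 V < 0.2 V — the active assumption fails.
Re-solve with V_CE = 0.2 V. KCL at the emitter: V_E/R_E = (V_BB−0.7−V_E)/R_B + (V_CC−0.2−V_E)/R_C, giving V_E = 1.19 V.
I_C = (V_CC − 0.2 − V_E)/R_C = (6.5 − 1.19)/6.8 = 0.781 mA.
Check: I_B = (1.3 − 1.19)/10 = 0.0112 mA, and β·I_B = 0.893 mA > I_C, confirming saturation.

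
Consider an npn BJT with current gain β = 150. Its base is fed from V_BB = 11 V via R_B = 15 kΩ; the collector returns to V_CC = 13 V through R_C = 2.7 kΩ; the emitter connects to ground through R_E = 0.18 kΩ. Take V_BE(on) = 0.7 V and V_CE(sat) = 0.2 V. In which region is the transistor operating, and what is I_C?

saturation; I_C ≈ 4.4 mA

Assume active: I_B = (11 − 0.7)/(15 + 151×0.18) = 0.244 mA, I_C = β·I_B = 36.6 mA.
Then V_CE = 13 − 36.6×2.7 − 36.9×0.18 = -92.5 V < 0.2 V — the active assumption fails.
Re-solve with V_CE = 0.2 V. KCL at the emitter: V_E/R_E = (V_BB−0.7−V_E)/R_B + (V_CC−0.2−V_E)/R_C, giving V_E = 0.906 V.
I_C = (V_CC − 0.2 − V_E)/R_C = (12.8 − 0.906)/2.7 = 4.41 mA.
Check: I_B = (10.3 − 0.906)/15 = 0.626 mA, and β·I_B = 93.9 mA > I_C, confirming saturation.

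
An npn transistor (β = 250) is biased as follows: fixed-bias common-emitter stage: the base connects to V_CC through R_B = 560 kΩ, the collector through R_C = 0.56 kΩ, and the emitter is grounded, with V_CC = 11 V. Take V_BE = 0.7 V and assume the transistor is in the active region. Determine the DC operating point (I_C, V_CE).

I_C ≈ 4.6 mA, V_CE ≈ 8.4 V

Base loop: V_CC = I_B·R_B + V_BE, so I_B = (11 − 0.7)/560 kΩ = 0.0184 mA.
In the active region I_C = β·I_B = 250 × 0.0184 = 4.6 mA.
Collector loop: V_CE = V_CC − I_C·R_C = 11 − 4.6×0.56 = 8.42 V.
Since V_CE = 8.42 V > V_CE(sat) ≈ 0.2 V, the transistor is in the active region as assumed.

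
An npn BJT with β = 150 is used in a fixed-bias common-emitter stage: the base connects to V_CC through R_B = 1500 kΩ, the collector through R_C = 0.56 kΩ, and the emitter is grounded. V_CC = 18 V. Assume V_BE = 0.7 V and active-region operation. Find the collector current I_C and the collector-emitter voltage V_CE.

I_C ≈ 1.7 mA, V_CE ≈ 17 V

Base loop: V_CC = I_B·R_B + V_BE, so I_B = (18 − 0.7)/1500 kΩ = 0.0115 mA.
In the active region I_C = β·I_B = 150 × 0.0115 = 1.73 mA.
Collector loop: V_CE = V_CC − I_C·R_C = 18 − 1.73×0.56 = 17 V.
Since V_CE = 17 V > V_CE(sat) ≈ 0.2 V, the transistor is in the active region as assumed.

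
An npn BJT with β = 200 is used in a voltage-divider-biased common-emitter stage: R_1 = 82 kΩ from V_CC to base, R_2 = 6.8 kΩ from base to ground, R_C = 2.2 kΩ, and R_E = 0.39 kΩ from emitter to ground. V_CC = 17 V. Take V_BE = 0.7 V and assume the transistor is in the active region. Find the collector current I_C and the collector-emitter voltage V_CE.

Thevenize the base divider: V_Th = V_CC·R_2/(R_1+R_2) = 17×6.8/88.8 = 1.3 V, R_Th = R_1‖R_2 = 6.28 kΩ.
Base-emitter loop: V_Th = I_B·R_Th + V_BE + (β+1)I_B·R_E, so I_B = (1.3 − 0.7) / (6.28 + 201×0.39) = 0.00711 mA.
I_C = β·I_B = 200×0.00711 = 1.42 mA, and I_E = (β+1)I_B = 1.43 mA.
V_CE = V_CC − I_C·R_C − I_E·R_E = 17 − 1.42×2.2 − 1.43×0.39 = 13.3 V.
V_CE = 13.3 V > 0.2 V confirms active-region operation.

I_C ≈ 1.4 mA, V_CE ≈ 13 V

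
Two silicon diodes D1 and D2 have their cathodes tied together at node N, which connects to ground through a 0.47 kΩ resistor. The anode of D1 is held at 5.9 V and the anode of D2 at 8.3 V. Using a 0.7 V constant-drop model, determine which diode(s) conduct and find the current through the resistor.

Assume both conduct. Then node N would need to be at both 5.9−0.7 = 5.2 V and 8.3−0.7 = 7.6 V, which is impossible.
Assume only D2 conducts: V_N = 8.3 − 0.7 = 7.6 V, so I_R = 7.6/0.47 = 16.2 mA.
Check D1: its anode-to-cathode voltage is 5.9 − 7.6 = -1.7 V < 0.7 V, so it is off. The assumption is consistent.

Only D2 conducts; I_R ≈ 16 mA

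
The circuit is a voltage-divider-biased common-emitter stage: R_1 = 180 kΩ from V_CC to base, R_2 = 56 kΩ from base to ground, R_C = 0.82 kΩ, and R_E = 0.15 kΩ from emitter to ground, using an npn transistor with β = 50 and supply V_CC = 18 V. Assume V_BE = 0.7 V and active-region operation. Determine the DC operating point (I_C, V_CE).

Thevenize the base divider: V_Th = V_CC·R_2/(R_1+R_2) = 18×56/236 = 4.27 V, R_Th = R_1‖R_2 = 42.7 kΩ.
Base-emitter loop: V_Th = I_B·R_Th + V_BE + (β+1)I_B·R_E, so I_B = (4.27 − 0.7) / (42.7 + 51×0.15) = 0.0709 mA.
I_C = β·I_B = 50×0.0709 = 3.55 mA, and I_E = (β+1)I_B = 3.62 mA.
V_CE = V_CC − I_C·R_C − I_E·R_E = 18 − 3.55×0.82 − 3.62×0.15 = 14.6 V.
V_CE = 14.6 V > 0.2 V confirms active-region operation.

I_C ≈ 3.5 mA, V_CE ≈ 15 V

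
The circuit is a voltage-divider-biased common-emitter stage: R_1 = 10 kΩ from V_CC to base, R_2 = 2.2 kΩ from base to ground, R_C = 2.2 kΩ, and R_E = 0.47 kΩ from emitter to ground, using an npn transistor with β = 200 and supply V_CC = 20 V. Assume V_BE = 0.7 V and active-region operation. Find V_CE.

V_CE ≈ 3.9 V

Thevenize the base divider: V_Th = V_CC·R_2/(R_1+R_2) = 20×2.2/12.2 = 3.61 V, R_Th = R_1‖R_2 = 1.8 kΩ.
Base-emitter loop: V_Th = I_B·R_Th + V_BE + (β+1)I_B·R_E, so I_B = (3.61 − 0.7) / (1.8 + 201×0.47) = 0.0302 mA.
I_C = β·I_B = 200×0.0302 = 6.04 mA, and I_E = (β+1)I_B = 6.07 mA.
V_CE = V_CC − I_C·R_C − I_E·R_E = 20 − 6.04×2.2 − 6.07×0.47 = 3.86 V.
V_CE = 3.86 V > 0.2 V confirms active-region operation.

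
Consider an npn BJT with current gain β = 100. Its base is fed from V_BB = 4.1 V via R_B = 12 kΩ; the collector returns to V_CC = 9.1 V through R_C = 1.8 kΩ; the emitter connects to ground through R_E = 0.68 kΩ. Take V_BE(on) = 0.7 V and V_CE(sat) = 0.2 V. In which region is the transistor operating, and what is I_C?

saturation; I_C ≈ 3.6 mA

Assume active: I_B = (4.1 − 0.7)/(12 + 101×0.68) = 0.0421 mA, I_C = β·I_B = 4.21 mA.
Then V_CE = 9.1 − 4.21×1.8 − 4.26×0.68 = -1.38 V < 0.2 V — the active assumption fails.
Re-solve with V_CE = 0.2 V. KCL at the emitter: V_E/R_E = (V_BB−0.7−V_E)/R_B + (V_CC−0.2−V_E)/R_C, giving V_E = 2.48 V.
I_C = (V_CC − 0.2 − V_E)/R_C = (8.9 − 2.48)/1.8 = 3.57 mA.
Check: I_B = (3.4 − 2.48)/12 = 0.0768 mA, and β·I_B = 7.68 mA > I_C, confirming saturation.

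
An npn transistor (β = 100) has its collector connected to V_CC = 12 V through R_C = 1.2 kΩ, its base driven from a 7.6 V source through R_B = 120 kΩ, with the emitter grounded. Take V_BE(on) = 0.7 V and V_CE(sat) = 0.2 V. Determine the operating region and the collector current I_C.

active; I_C ≈ 5.8 mA

Assume active. Base-emitter loop: I_B = (V_BB − V_BE)/R_B = (7.6 − 0.7)/120 = 0.0575 mA.
I_C = β·I_B = 100×0.0575 = 5.75 mA.
V_CE = V_CC − I_C·R_C = 12 − 5.75×1.2 = 5.1 V > V_CE(sat), so the active-region assumption holds.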